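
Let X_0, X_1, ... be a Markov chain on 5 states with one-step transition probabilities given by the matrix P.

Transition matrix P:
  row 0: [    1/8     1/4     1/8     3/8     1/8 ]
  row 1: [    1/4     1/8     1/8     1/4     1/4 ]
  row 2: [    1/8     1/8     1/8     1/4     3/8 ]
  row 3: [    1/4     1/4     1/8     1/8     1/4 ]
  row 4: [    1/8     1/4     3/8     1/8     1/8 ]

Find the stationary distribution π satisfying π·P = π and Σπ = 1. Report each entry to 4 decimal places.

Balance equations π_j = Σ_i π_i·P[i][j]:
  π_0 = 1/8·π_0 + 1/4·π_1 + 1/8·π_2 + 1/4·π_3 + 1/8·π_4
  π_1 = 1/4·π_0 + 1/8·π_1 + 1/8·π_2 + 1/4·π_3 + 1/4·π_4
  π_2 = 1/8·π_0 + 1/8·π_1 + 1/8·π_2 + 1/8·π_3 + 3/8·π_4
  π_3 = 3/8·π_0 + 1/4·π_1 + 1/4·π_2 + 1/8·π_3 + 1/8·π_4
  normalize: π_0 + π_1 + π_2 + π_3 + π_4 = 1
Solving the linear system gives exactly π = [11/62, 94/465, 28/155, 101/465, 69/310].

π = [0.1774, 0.2022, 0.1806, 0.2172, 0.2226]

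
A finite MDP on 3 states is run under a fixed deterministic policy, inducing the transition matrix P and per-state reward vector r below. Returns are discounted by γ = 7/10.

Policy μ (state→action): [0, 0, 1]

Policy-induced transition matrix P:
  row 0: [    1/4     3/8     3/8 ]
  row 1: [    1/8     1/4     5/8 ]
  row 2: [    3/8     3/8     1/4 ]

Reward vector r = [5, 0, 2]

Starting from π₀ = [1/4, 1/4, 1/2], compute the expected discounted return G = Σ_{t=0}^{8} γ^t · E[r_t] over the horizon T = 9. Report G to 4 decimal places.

t=0: π = [0.2500, 0.2500, 0.5000], E[r] = 2.2500, γ^t·E[r] = 2.250000, running G = 2.250000
t=1: π = [0.2813, 0.3438, 0.3750], E[r] = 2.1563, γ^t·E[r] = 1.509375, running G = 3.759375
t=2: π = [0.2539, 0.3320, 0.4141], E[r] = 2.0977, γ^t·E[r] = 1.027852, running G = 4.787227
t=3: π = [0.2603, 0.3335, 0.4063], E[r] = 2.1138, γ^t·E[r] = 0.725023, running G = 5.512250
t=4: π = [0.2591, 0.3333, 0.4076], E[r] = 2.1107, γ^t·E[r] = 0.506769, running G = 6.019018
t=5: π = [0.2593, 0.3333, 0.4074], E[r] = 2.1112, γ^t·E[r] = 0.354827, running G = 6.373845
t=6: π = [0.2593, 0.3333, 0.4074], E[r] = 2.1111, γ^t·E[r] = 0.248369, running G = 6.622214
t=7: π = [0.2593, 0.3333, 0.4074], E[r] = 2.1111, γ^t·E[r] = 0.173859, running G = 6.796073
t=8: π = [0.2593, 0.3333, 0.4074], E[r] = 2.1111, γ^t·E[r] = 0.121701, running G = 6.917774

G = 6.9178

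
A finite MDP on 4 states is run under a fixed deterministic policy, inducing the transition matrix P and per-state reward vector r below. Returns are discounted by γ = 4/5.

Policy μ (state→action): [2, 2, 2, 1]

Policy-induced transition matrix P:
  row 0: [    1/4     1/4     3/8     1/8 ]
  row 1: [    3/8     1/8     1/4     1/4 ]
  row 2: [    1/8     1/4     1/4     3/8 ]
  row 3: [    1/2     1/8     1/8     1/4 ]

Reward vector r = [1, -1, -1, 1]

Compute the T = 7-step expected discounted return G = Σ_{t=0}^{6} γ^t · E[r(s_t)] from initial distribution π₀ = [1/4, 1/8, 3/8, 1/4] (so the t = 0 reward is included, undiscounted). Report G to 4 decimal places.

G = 0.2900

t=0: π = [0.2500, 0.1250, 0.3750, 0.2500], E[r] = 0.0000, γ^t·E[r] = 0.000000, running G = 0.000000
t=1: π = [0.2813, 0.2031, 0.2500, 0.2656], E[r] = 0.0938, γ^t·E[r] = 0.075000, running G = 0.075000
t=2: π = [0.3105, 0.1914, 0.2520, 0.2461], E[r] = 0.1133, γ^t·E[r] = 0.072500, running G = 0.147500
t=3: π = [0.3040, 0.1953, 0.2581, 0.2427], E[r] = 0.0933, γ^t·E[r] = 0.047750, running G = 0.195250
t=4: π = [0.3028, 0.1953, 0.2577, 0.2443], E[r] = 0.0942, γ^t·E[r] = 0.038575, running G = 0.233825
t=5: π = [0.3033, 0.1951, 0.2573, 0.2444], E[r] = 0.0952, γ^t·E[r] = 0.031208, running G = 0.265033
t=6: π = [0.3033, 0.1951, 0.2574, 0.2443], E[r] = 0.0951, γ^t·E[r] = 0.024937, running G = 0.289969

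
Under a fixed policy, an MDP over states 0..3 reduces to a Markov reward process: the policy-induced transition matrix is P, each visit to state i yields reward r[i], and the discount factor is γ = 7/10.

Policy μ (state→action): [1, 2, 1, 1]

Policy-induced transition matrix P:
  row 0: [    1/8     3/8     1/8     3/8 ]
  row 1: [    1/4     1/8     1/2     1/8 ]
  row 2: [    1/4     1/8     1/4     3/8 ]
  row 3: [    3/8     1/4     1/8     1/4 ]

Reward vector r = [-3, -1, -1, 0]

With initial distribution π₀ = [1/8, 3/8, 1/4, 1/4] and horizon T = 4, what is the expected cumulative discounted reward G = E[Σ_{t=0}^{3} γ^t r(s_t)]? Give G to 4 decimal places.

t=0: π = [0.1250, 0.3750, 0.2500, 0.2500], E[r] = -1.0000, γ^t·E[r] = -1.000000, running G = -1.000000
t=1: π = [0.2656, 0.1875, 0.2969, 0.2500], E[r] = -1.2813, γ^t·E[r] = -0.896875, running G = -1.896875
t=2: π = [0.2480, 0.2227, 0.2324, 0.2969], E[r] = -1.1992, γ^t·E[r] = -0.587617, running G = -2.484492
t=3: π = [0.2561, 0.2241, 0.2375, 0.2822], E[r] = -1.2300, γ^t·E[r] = -0.421883, running G = -2.906375

G = -2.9064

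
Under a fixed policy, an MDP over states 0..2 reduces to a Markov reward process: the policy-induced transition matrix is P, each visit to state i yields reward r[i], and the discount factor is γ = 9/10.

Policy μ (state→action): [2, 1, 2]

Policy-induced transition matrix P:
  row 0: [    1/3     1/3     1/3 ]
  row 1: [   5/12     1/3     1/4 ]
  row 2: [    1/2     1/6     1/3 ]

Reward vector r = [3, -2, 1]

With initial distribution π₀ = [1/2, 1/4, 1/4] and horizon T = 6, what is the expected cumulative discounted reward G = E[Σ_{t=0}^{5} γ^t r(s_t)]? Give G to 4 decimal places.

t=0: π = [0.5000, 0.2500, 0.2500], E[r] = 1.2500, γ^t·E[r] = 1.250000, running G = 1.250000
t=1: π = [0.3958, 0.2917, 0.3125], E[r] = 0.9167, γ^t·E[r] = 0.825000, running G = 2.075000
t=2: π = [0.4097, 0.2813, 0.3090], E[r] = 0.9757, γ^t·E[r] = 0.790313, running G = 2.865313
t=3: π = [0.4083, 0.2818, 0.3099], E[r] = 0.9711, γ^t·E[r] = 0.707906, running G = 3.573219
t=4: π = [0.4085, 0.2817, 0.3098], E[r] = 0.9719, γ^t·E[r] = 0.637654, running G = 4.210872
t=5: π = [0.4084, 0.2817, 0.3099], E[r] = 0.9718, γ^t·E[r] = 0.573850, running G = 4.784722

G = 4.7847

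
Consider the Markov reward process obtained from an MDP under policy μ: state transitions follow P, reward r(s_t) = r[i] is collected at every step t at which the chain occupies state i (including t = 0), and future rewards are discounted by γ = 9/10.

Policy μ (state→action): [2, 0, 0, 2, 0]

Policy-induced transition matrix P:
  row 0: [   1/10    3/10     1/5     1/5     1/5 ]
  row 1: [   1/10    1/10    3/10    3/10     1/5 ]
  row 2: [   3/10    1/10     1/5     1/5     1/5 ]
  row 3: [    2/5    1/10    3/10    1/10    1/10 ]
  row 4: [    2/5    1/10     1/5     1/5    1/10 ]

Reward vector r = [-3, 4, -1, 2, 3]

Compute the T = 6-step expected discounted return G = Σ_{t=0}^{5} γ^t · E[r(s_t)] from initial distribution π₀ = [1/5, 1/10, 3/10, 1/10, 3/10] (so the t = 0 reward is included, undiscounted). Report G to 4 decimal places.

t=0: π = [0.2000, 0.1000, 0.3000, 0.1000, 0.3000], E[r] = 0.6000, γ^t·E[r] = 0.600000, running G = 0.600000
t=1: π = [0.2800, 0.1400, 0.2200, 0.2000, 0.1600], E[r] = 0.3800, γ^t·E[r] = 0.342000, running G = 0.942000
t=2: π = [0.2520, 0.1560, 0.2340, 0.1940, 0.1640], E[r] = 0.5140, γ^t·E[r] = 0.416340, running G = 1.358340
t=3: π = [0.2542, 0.1504, 0.2350, 0.1962, 0.1642], E[r] = 0.4890, γ^t·E[r] = 0.356481, running G = 1.714821
t=4: π = [0.2551, 0.1508, 0.2347, 0.1954, 0.1640], E[r] = 0.4861, γ^t·E[r] = 0.318904, running G = 2.033725
t=5: π = [0.2547, 0.1510, 0.2346, 0.1955, 0.1641], E[r] = 0.4885, γ^t·E[r] = 0.288456, running G = 2.322181

G = 2.3222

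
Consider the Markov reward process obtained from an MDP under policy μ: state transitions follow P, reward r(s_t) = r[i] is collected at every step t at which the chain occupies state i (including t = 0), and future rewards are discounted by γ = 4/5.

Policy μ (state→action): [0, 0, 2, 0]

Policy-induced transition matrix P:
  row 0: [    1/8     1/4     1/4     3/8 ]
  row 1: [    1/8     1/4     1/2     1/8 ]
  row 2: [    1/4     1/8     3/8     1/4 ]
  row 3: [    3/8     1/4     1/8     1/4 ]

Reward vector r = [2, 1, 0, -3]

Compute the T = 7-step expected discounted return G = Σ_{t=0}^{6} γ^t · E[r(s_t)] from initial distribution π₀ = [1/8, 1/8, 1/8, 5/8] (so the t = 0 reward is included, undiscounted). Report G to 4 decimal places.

t=0: π = [0.1250, 0.1250, 0.1250, 0.6250], E[r] = -1.5000, γ^t·E[r] = -1.500000, running G = -1.500000
t=1: π = [0.2969, 0.2344, 0.2188, 0.2500], E[r] = 0.0781, γ^t·E[r] = 0.062500, running G = -1.437500
t=2: π = [0.2148, 0.2227, 0.3047, 0.2578], E[r] = -0.1211, γ^t·E[r] = -0.077500, running G = -1.515000
t=3: π = [0.2275, 0.2119, 0.3115, 0.2490], E[r] = -0.0801, γ^t·E[r] = -0.041000, running G = -1.556000
t=4: π = [0.2262, 0.2111, 0.3108, 0.2520], E[r] = -0.0924, γ^t·E[r] = -0.037850, running G = -1.593850
t=5: π = [0.2268, 0.2112, 0.3101, 0.2519], E[r] = -0.0909, γ^t·E[r] = -0.029770, running G = -1.623620
t=6: π = [0.2267, 0.2112, 0.3101, 0.2520], E[r] = -0.0912, γ^t·E[r] = -0.023900, running G = -1.647520

G = -1.6475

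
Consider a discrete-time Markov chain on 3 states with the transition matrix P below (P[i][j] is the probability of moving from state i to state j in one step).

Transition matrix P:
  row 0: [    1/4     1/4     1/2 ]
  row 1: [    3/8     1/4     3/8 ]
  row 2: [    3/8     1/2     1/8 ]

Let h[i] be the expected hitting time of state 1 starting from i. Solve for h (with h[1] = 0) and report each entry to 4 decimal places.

h = [2.9333, 0.0000, 2.4000]

First-step conditioning: h[1] = 0; for i ≠ 1, h[i] = 1 + Σ_k P[i][k]·h[k].
  h[0] = 1 + 1/4·h[0] + 1/2·h[2]
  h[2] = 1 + 3/8·h[0] + 1/8·h[2]
Solving the 2×2 linear system over states ≠ 1 gives exactly h = [44/15, 0, 12/5] (h[1] = 0 is the target).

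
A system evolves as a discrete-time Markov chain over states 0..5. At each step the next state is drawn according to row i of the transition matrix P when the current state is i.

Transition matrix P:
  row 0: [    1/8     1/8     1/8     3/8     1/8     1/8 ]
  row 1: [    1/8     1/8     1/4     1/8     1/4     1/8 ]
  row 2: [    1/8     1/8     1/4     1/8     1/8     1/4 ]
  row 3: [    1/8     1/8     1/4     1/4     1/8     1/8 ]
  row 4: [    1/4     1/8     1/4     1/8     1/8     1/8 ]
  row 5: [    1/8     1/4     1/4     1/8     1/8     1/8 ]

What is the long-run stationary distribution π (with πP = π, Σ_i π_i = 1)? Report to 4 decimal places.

Balance equations π_j = Σ_i π_i·P[i][j]:
  π_0 = 1/8·π_0 + 1/8·π_1 + 1/8·π_2 + 1/8·π_3 + 1/4·π_4 + 1/8·π_5
  π_1 = 1/8·π_0 + 1/8·π_1 + 1/8·π_2 + 1/8·π_3 + 1/8·π_4 + 1/4·π_5
  π_2 = 1/8·π_0 + 1/4·π_1 + 1/4·π_2 + 1/4·π_3 + 1/4·π_4 + 1/4·π_5
  π_3 = 3/8·π_0 + 1/8·π_1 + 1/8·π_2 + 1/4·π_3 + 1/8·π_4 + 1/8·π_5
  π_4 = 1/8·π_0 + 1/4·π_1 + 1/8·π_2 + 1/8·π_3 + 1/8·π_4 + 1/8·π_5
  normalize: π_0 + π_1 + π_2 + π_3 + π_4 + π_5 = 1
Solving the linear system gives exactly π = [4682/32769, 4727/32769, 7607/32769, 6019/32769, 4687/32769, 5047/32769].

π = [0.1429, 0.1443, 0.2321, 0.1837, 0.1430, 0.1540]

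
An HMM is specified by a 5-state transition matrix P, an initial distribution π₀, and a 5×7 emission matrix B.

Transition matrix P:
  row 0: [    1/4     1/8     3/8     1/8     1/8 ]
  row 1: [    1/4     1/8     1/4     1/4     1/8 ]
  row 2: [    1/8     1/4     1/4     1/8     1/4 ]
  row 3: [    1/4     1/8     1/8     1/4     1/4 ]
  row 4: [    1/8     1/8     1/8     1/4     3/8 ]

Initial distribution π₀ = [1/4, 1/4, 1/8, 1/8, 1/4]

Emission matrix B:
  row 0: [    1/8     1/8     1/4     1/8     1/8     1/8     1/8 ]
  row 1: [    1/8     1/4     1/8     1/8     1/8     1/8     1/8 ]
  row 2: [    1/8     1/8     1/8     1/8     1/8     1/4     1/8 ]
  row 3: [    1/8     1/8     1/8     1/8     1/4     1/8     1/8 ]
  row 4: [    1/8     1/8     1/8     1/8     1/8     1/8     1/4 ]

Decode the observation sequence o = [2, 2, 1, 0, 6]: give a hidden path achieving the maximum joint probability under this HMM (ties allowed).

t=0: δ = [6.250e-02, 3.125e-02, 1.562e-02, 1.562e-02, 3.125e-02]  (obs o_0=2)
t=1: δ = [3.906e-03, 9.766e-04, 2.930e-03, 9.766e-04, 1.465e-03]  ψ = [0, 0, 0, 0, 4]  (obs o_1=2)
t=2: δ = [1.221e-04, 1.831e-04, 1.831e-04, 6.104e-05, 9.155e-05]  ψ = [0, 2, 0, 0, 2]  (obs o_2=1)
t=3: δ = [5.722e-06, 5.722e-06, 5.722e-06, 5.722e-06, 5.722e-06]  ψ = [1, 2, 0, 1, 2]  (obs o_3=0)
t=4: δ = [1.788e-07, 1.788e-07, 2.682e-07, 1.788e-07, 5.364e-07]  ψ = [0, 2, 0, 1, 4]  (obs o_4=6)
backtrack: best end state = 4; path = [0, 0, 2, 4, 4]

path = [0, 0, 2, 4, 4]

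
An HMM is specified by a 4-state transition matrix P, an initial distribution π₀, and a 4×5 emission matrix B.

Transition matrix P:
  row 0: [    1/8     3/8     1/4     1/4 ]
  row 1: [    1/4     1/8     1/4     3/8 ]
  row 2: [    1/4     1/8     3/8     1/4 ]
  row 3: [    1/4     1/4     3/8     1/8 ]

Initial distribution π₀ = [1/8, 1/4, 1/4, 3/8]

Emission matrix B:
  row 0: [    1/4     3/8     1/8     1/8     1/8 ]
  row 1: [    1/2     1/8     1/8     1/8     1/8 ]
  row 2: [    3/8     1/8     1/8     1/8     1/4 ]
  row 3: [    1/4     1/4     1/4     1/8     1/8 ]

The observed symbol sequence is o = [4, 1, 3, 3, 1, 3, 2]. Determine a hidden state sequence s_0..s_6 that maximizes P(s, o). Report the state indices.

path = [2, 0, 1, 3, 0, 1, 3]

t=0: δ = [1.562e-02, 3.125e-02, 6.250e-02, 4.688e-02]  (obs o_0=4)
t=1: δ = [5.859e-03, 1.465e-03, 2.930e-03, 3.906e-03]  ψ = [2, 3, 2, 2]  (obs o_1=1)
t=2: δ = [1.221e-04, 2.747e-04, 1.831e-04, 1.831e-04]  ψ = [3, 0, 0, 0]  (obs o_2=3)
t=3: δ = [8.583e-06, 5.722e-06, 8.583e-06, 1.287e-05]  ψ = [1, 0, 1, 1]  (obs o_3=3)
t=4: δ = [1.207e-06, 4.023e-07, 6.035e-07, 5.364e-07]  ψ = [3, 0, 3, 0]  (obs o_4=1)
t=5: δ = [1.886e-08, 5.658e-08, 3.772e-08, 3.772e-08]  ψ = [0, 0, 0, 0]  (obs o_5=3)
t=6: δ = [1.768e-09, 1.179e-09, 1.768e-09, 5.304e-09]  ψ = [1, 3, 1, 1]  (obs o_6=2)
backtrack: best end state = 3; path = [2, 0, 1, 3, 0, 1, 3]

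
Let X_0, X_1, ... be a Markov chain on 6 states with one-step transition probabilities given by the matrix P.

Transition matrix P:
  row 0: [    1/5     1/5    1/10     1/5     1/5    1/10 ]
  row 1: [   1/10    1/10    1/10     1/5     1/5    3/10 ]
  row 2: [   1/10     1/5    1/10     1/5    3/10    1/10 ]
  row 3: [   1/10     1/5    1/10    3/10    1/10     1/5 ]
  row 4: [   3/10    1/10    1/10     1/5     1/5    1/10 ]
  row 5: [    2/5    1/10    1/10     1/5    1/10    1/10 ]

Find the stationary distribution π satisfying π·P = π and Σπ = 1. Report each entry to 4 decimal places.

Balance equations π_j = Σ_i π_i·P[i][j]:
  π_0 = 1/5·π_0 + 1/10·π_1 + 1/10·π_2 + 1/10·π_3 + 3/10·π_4 + 2/5·π_5
  π_1 = 1/5·π_0 + 1/10·π_1 + 1/5·π_2 + 1/5·π_3 + 1/10·π_4 + 1/10·π_5
  π_2 = 1/10·π_0 + 1/10·π_1 + 1/10·π_2 + 1/10·π_3 + 1/10·π_4 + 1/10·π_5
  π_3 = 1/5·π_0 + 1/5·π_1 + 1/5·π_2 + 3/10·π_3 + 1/5·π_4 + 1/5·π_5
  π_4 = 1/5·π_0 + 1/5·π_1 + 3/10·π_2 + 1/10·π_3 + 1/5·π_4 + 1/10·π_5
  normalize: π_0 + π_1 + π_2 + π_3 + π_4 + π_5 = 1
Solving the linear system gives exactly π = [10079/50310, 766/5031, 1/10, 2/9, 2893/16770, 7681/50310].

π = [0.2003, 0.1523, 0.1000, 0.2222, 0.1725, 0.1527]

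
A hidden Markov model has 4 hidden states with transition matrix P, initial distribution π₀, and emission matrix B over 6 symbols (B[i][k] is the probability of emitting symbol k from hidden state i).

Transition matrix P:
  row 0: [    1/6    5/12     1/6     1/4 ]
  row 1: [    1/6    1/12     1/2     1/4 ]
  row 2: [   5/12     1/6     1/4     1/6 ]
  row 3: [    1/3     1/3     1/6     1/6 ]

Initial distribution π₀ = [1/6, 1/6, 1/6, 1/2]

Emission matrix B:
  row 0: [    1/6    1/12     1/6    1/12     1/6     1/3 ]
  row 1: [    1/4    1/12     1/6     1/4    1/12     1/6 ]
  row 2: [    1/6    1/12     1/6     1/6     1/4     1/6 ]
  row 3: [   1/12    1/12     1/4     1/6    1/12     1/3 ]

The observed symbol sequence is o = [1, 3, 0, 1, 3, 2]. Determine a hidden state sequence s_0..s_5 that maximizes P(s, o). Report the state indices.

t=0: δ = [1.389e-02, 1.389e-02, 1.389e-02, 4.167e-02]  (obs o_0=1)
t=1: δ = [1.157e-03, 3.472e-03, 1.157e-03, 1.157e-03]  ψ = [3, 3, 1, 3]  (obs o_1=3)
t=2: δ = [9.645e-05, 1.206e-04, 2.894e-04, 7.234e-05]  ψ = [1, 0, 1, 1]  (obs o_2=0)
t=3: δ = [1.005e-05, 4.019e-06, 6.028e-06, 4.019e-06]  ψ = [2, 2, 2, 2]  (obs o_3=1)
t=4: δ = [2.093e-07, 1.047e-06, 3.349e-07, 4.186e-07]  ψ = [2, 0, 1, 0]  (obs o_4=3)
t=5: δ = [2.907e-08, 2.326e-08, 8.721e-08, 6.541e-08]  ψ = [1, 3, 1, 1]  (obs o_5=2)
backtrack: best end state = 2; path = [3, 1, 2, 0, 1, 2]

path = [3, 1, 2, 0, 1, 2]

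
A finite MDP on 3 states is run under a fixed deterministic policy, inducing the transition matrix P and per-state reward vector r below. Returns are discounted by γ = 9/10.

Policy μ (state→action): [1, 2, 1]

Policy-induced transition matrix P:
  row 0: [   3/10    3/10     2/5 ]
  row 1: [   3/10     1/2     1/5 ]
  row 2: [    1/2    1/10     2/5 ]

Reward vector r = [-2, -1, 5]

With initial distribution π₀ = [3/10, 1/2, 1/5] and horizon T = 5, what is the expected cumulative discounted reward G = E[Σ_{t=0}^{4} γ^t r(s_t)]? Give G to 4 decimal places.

t=0: π = [0.3000, 0.5000, 0.2000], E[r] = -0.1000, γ^t·E[r] = -0.100000, running G = -0.100000
t=1: π = [0.3400, 0.3600, 0.3000], E[r] = 0.4600, γ^t·E[r] = 0.414000, running G = 0.314000
t=2: π = [0.3600, 0.3120, 0.3280], E[r] = 0.6080, γ^t·E[r] = 0.492480, running G = 0.806480
t=3: π = [0.3656, 0.2968, 0.3376], E[r] = 0.6600, γ^t·E[r] = 0.481140, running G = 1.287620
t=4: π = [0.3675, 0.2918, 0.3406], E[r] = 0.6763, γ^t·E[r] = 0.443734, running G = 1.731354

G = 1.7314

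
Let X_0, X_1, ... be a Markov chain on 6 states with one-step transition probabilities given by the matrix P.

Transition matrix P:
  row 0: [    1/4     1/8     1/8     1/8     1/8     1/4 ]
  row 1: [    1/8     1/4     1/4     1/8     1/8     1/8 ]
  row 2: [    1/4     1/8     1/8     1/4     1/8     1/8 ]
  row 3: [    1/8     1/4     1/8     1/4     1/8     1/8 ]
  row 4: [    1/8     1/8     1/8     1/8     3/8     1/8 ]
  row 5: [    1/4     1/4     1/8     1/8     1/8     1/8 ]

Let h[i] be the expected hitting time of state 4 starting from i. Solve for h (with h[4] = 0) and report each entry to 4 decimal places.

First-step conditioning: h[4] = 0; for i ≠ 4, h[i] = 1 + Σ_k P[i][k]·h[k].
  h[0] = 1 + 1/4·h[0] + 1/8·h[1] + 1/8·h[2] + 1/8·h[3] + 1/4·h[5]
  h[1] = 1 + 1/8·h[0] + 1/4·h[1] + 1/4·h[2] + 1/8·h[3] + 1/8·h[5]
  h[2] = 1 + 1/4·h[0] + 1/8·h[1] + 1/8·h[2] + 1/4·h[3] + 1/8·h[5]
  h[3] = 1 + 1/8·h[0] + 1/4·h[1] + 1/8·h[2] + 1/4·h[3] + 1/8·h[5]
  h[5] = 1 + 1/4·h[0] + 1/4·h[1] + 1/8·h[2] + 1/8·h[3] + 1/8·h[5]
Solving the 5×5 linear system over states ≠ 4 gives exactly h = [8, 8, 8, 8, 0, 8] (h[4] = 0 is the target).

h = [8.0000, 8.0000, 8.0000, 8.0000, 0.0000, 8.0000]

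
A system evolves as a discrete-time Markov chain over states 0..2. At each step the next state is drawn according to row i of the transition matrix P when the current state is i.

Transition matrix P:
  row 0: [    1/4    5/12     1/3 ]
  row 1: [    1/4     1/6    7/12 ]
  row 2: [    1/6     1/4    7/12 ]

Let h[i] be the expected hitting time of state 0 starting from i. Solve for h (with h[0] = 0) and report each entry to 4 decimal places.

First-step conditioning: h[0] = 0; for i ≠ 0, h[i] = 1 + Σ_k P[i][k]·h[k].
  h[1] = 1 + 1/6·h[1] + 7/12·h[2]
  h[2] = 1 + 1/4·h[1] + 7/12·h[2]
Solving the 2×2 linear system over states ≠ 0 gives exactly h = [0, 144/29, 156/29] (h[0] = 0 is the target).

h = [0.0000, 4.9655, 5.3793]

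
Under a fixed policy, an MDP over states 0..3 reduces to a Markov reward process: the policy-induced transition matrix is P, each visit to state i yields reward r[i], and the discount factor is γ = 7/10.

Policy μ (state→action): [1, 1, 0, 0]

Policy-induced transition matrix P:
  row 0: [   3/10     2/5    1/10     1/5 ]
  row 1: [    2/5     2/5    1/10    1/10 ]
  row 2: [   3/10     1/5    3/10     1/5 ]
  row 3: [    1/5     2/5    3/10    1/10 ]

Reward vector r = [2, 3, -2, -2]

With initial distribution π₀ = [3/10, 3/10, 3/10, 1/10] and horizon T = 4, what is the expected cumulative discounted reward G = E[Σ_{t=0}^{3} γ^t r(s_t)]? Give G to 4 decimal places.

G = 2.3044

t=0: π = [0.3000, 0.3000, 0.3000, 0.1000], E[r] = 0.7000, γ^t·E[r] = 0.700000, running G = 0.700000
t=1: π = [0.3200, 0.3400, 0.1800, 0.1600], E[r] = 0.9800, γ^t·E[r] = 0.686000, running G = 1.386000
t=2: π = [0.3180, 0.3640, 0.1680, 0.1500], E[r] = 1.0920, γ^t·E[r] = 0.535080, running G = 1.921080
t=3: π = [0.3214, 0.3664, 0.1636, 0.1486], E[r] = 1.1176, γ^t·E[r] = 0.383337, running G = 2.304417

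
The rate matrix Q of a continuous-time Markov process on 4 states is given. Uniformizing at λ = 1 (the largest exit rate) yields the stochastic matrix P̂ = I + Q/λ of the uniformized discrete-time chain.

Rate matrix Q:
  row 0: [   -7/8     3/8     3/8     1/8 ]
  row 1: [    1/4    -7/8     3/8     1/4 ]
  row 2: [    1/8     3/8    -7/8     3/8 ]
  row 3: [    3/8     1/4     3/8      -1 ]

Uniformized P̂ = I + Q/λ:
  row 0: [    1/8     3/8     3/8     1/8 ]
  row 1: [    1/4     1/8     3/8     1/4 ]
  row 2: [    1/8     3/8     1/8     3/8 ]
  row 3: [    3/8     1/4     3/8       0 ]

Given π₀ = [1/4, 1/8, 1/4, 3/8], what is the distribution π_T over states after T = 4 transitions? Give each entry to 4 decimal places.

t=0: π = [0.2500, 0.1250, 0.2500, 0.3750]
t=1: π = [0.2344, 0.2969, 0.3125, 0.1563]
t=2: π = [0.2012, 0.2813, 0.2969, 0.2207]
t=3: π = [0.2153, 0.2771, 0.3008, 0.2068]
t=4: π = [0.2113, 0.2799, 0.2998, 0.2090]

π = [0.2113, 0.2799, 0.2998, 0.2090]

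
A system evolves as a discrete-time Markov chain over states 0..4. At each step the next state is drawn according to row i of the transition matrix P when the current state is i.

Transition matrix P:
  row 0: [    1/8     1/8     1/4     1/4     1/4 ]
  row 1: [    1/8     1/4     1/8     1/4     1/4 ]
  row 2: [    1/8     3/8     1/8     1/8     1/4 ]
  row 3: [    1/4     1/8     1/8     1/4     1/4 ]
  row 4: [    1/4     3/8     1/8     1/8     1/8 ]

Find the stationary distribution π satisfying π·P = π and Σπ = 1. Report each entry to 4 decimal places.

π = [0.1783, 0.2484, 0.1473, 0.2038, 0.2222]

Balance equations π_j = Σ_i π_i·P[i][j]:
  π_0 = 1/8·π_0 + 1/8·π_1 + 1/8·π_2 + 1/4·π_3 + 1/4·π_4
  π_1 = 1/8·π_0 + 1/4·π_1 + 3/8·π_2 + 1/8·π_3 + 3/8·π_4
  π_2 = 1/4·π_0 + 1/8·π_1 + 1/8·π_2 + 1/8·π_3 + 1/8·π_4
  π_3 = 1/4·π_0 + 1/4·π_1 + 1/8·π_2 + 1/4·π_3 + 1/8·π_4
  normalize: π_0 + π_1 + π_2 + π_3 + π_4 = 1
Solving the linear system gives exactly π = [823/4617, 1147/4617, 680/4617, 941/4617, 2/9].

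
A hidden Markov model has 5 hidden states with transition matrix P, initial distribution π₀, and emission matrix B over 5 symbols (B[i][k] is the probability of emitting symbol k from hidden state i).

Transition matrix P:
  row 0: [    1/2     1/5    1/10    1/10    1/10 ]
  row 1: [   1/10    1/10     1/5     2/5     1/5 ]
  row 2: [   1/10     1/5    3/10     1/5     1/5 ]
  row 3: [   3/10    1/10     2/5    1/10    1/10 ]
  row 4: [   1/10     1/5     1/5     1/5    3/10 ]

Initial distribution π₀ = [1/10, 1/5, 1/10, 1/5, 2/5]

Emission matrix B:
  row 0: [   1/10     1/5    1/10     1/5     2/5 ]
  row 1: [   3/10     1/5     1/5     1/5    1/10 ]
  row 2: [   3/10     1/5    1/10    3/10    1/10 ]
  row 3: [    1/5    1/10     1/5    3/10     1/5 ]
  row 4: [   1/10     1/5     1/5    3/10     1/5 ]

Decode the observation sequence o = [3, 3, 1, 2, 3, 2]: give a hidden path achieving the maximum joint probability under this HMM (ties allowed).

path = [4, 4, 4, 4, 4, 4]

t=0: δ = [2.000e-02, 4.000e-02, 3.000e-02, 6.000e-02, 1.200e-01]  (obs o_0=3)
t=1: δ = [3.600e-03, 4.800e-03, 7.200e-03, 7.200e-03, 1.080e-02]  ψ = [3, 4, 3, 4, 4]  (obs o_1=3)
t=2: δ = [4.320e-04, 4.320e-04, 5.760e-04, 2.160e-04, 6.480e-04]  ψ = [3, 4, 3, 4, 4]  (obs o_2=1)
t=3: δ = [2.160e-05, 2.592e-05, 1.728e-05, 3.456e-05, 3.888e-05]  ψ = [0, 4, 2, 1, 4]  (obs o_3=2)
t=4: δ = [2.160e-06, 1.555e-06, 4.147e-06, 3.110e-06, 3.499e-06]  ψ = [0, 4, 3, 1, 4]  (obs o_4=3)
t=5: δ = [1.080e-07, 1.659e-07, 1.244e-07, 1.659e-07, 2.100e-07]  ψ = [0, 2, 2, 2, 4]  (obs o_5=2)
backtrack: best end state = 4; path = [4, 4, 4, 4, 4, 4]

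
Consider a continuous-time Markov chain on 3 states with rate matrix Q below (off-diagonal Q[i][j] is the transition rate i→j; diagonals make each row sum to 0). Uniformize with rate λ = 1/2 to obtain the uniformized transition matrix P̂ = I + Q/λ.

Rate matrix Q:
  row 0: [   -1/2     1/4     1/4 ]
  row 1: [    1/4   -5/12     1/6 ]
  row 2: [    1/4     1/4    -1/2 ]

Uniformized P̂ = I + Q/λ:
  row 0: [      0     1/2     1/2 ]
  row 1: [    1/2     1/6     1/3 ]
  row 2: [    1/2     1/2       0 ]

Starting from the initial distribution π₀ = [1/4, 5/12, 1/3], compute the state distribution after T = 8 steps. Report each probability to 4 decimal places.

π = [0.3330, 0.3750, 0.2920]

t=0: π = [0.2500, 0.4167, 0.3333]
t=1: π = [0.3750, 0.3611, 0.2639]
t=2: π = [0.3125, 0.3796, 0.3079]
t=3: π = [0.3438, 0.3735, 0.2828]
t=4: π = [0.3281, 0.3755, 0.2964]
t=5: π = [0.3359, 0.3748, 0.2892]
t=6: π = [0.3320, 0.3751, 0.2929]
t=7: π = [0.3340, 0.3750, 0.2910]
t=8: π = [0.3330, 0.3750, 0.2920]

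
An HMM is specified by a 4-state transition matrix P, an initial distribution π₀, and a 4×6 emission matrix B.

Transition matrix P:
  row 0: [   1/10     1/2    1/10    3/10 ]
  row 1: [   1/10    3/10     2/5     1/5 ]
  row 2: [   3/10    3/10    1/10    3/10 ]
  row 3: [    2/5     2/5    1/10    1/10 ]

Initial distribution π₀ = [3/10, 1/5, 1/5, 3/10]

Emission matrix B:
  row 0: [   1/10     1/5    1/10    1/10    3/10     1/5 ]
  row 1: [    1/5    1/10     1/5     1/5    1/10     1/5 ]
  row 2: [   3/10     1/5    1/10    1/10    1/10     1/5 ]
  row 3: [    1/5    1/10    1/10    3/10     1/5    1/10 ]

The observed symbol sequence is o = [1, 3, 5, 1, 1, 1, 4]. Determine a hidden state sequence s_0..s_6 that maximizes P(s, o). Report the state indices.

t=0: δ = [6.000e-02, 2.000e-02, 4.000e-02, 3.000e-02]  (obs o_0=1)
t=1: δ = [1.200e-03, 6.000e-03, 8.000e-04, 5.400e-03]  ψ = [2, 0, 1, 0]  (obs o_1=3)
t=2: δ = [4.320e-04, 4.320e-04, 4.800e-04, 1.200e-04]  ψ = [3, 3, 1, 1]  (obs o_2=5)
t=3: δ = [2.880e-05, 2.160e-05, 3.456e-05, 1.440e-05]  ψ = [2, 0, 1, 2]  (obs o_3=1)
t=4: δ = [2.074e-06, 1.440e-06, 1.728e-06, 1.037e-06]  ψ = [2, 0, 1, 2]  (obs o_4=1)
t=5: δ = [1.037e-07, 1.037e-07, 1.152e-07, 6.221e-08]  ψ = [2, 0, 1, 0]  (obs o_5=1)
t=6: δ = [1.037e-08, 5.184e-09, 4.147e-09, 6.912e-09]  ψ = [2, 0, 1, 2]  (obs o_6=4)
backtrack: best end state = 0; path = [0, 1, 2, 0, 1, 2, 0]

path = [0, 1, 2, 0, 1, 2, 0]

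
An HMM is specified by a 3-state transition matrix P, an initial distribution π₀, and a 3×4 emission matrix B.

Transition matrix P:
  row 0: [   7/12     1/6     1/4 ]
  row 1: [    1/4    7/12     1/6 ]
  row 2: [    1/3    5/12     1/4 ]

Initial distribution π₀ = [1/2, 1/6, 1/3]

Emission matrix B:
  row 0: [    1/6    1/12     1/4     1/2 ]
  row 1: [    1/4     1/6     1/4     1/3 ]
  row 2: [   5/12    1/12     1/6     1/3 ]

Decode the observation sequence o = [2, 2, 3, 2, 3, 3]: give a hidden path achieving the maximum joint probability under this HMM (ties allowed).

path = [0, 0, 0, 0, 0, 0]

t=0: δ = [1.250e-01, 4.167e-02, 5.556e-02]  (obs o_0=2)
t=1: δ = [1.823e-02, 6.076e-03, 5.208e-03]  ψ = [0, 1, 0]  (obs o_1=2)
t=2: δ = [5.317e-03, 1.182e-03, 1.519e-03]  ψ = [0, 1, 0]  (obs o_2=3)
t=3: δ = [7.754e-04, 2.215e-04, 2.215e-04]  ψ = [0, 0, 0]  (obs o_3=2)
t=4: δ = [2.262e-04, 4.308e-05, 6.461e-05]  ψ = [0, 0, 0]  (obs o_4=3)
t=5: δ = [6.596e-05, 1.256e-05, 1.885e-05]  ψ = [0, 0, 0]  (obs o_5=3)
backtrack: best end state = 0; path = [0, 0, 0, 0, 0, 0]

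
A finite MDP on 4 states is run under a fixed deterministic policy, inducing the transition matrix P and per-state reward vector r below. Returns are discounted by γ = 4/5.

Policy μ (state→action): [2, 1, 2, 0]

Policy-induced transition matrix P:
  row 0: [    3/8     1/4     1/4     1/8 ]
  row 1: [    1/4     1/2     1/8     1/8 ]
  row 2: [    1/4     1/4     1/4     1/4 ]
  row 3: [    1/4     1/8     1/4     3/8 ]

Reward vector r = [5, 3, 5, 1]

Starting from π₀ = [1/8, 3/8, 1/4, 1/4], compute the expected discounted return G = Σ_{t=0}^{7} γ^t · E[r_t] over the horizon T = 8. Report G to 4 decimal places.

G = 14.5217

t=0: π = [0.1250, 0.3750, 0.2500, 0.2500], E[r] = 3.2500, γ^t·E[r] = 3.250000, running G = 3.250000
t=1: π = [0.2656, 0.3125, 0.2031, 0.2188], E[r] = 3.5000, γ^t·E[r] = 2.800000, running G = 6.050000
t=2: π = [0.2832, 0.3008, 0.2109, 0.2051], E[r] = 3.5781, γ^t·E[r] = 2.290000, running G = 8.340000
t=3: π = [0.2854, 0.2996, 0.2124, 0.2026], E[r] = 3.5903, γ^t·E[r] = 1.838250, running G = 10.178250
t=4: π = [0.2857, 0.2996, 0.2126, 0.2022], E[r] = 3.5920, γ^t·E[r] = 1.471300, running G = 11.649550
t=5: π = [0.2857, 0.2996, 0.2126, 0.2021], E[r] = 3.5923, γ^t·E[r] = 1.177120, running G = 12.826670
t=6: π = [0.2857, 0.2996, 0.2125, 0.2021], E[r] = 3.5923, γ^t·E[r] = 0.941706, running G = 13.768376
t=7: π = [0.2857, 0.2996, 0.2125, 0.2021], E[r] = 3.5923, γ^t·E[r] = 0.753367, running G = 14.521743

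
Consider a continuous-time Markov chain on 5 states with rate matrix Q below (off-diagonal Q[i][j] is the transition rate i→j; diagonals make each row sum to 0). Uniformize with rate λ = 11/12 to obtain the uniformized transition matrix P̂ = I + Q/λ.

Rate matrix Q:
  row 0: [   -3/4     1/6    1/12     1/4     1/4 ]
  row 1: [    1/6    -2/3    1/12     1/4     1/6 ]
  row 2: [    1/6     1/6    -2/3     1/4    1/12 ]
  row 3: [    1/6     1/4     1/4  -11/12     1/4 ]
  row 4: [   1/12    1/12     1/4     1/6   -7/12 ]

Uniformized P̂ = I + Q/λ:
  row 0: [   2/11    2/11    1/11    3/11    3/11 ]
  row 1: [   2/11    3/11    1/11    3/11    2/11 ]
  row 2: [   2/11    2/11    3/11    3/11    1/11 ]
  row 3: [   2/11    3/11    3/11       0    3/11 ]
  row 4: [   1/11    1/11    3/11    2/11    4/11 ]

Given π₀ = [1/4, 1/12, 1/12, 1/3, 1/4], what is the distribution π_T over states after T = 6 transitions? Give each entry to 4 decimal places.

t=0: π = [0.2500, 0.0833, 0.0833, 0.3333, 0.2500]
t=1: π = [0.1591, 0.1970, 0.2121, 0.1591, 0.2727]
t=2: π = [0.1570, 0.1894, 0.2080, 0.2045, 0.2410]
t=3: π = [0.1599, 0.1957, 0.2097, 0.1950, 0.2396]
t=4: π = [0.1600, 0.1956, 0.2081, 0.1978, 0.2386]
t=5: π = [0.1601, 0.1959, 0.2081, 0.1971, 0.2388]
t=6: π = [0.1601, 0.1958, 0.2080, 0.1973, 0.2388]

π = [0.1601, 0.1958, 0.2080, 0.1973, 0.2388]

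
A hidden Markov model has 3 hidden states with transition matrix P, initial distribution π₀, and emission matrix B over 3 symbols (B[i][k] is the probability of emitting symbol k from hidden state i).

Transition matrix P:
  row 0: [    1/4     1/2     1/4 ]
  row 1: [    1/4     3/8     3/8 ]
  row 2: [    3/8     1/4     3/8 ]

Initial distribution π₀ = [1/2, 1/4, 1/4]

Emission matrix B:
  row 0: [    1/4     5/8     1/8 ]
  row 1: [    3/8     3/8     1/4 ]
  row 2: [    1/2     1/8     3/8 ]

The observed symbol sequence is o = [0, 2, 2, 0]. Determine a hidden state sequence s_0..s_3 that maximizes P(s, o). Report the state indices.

t=0: δ = [1.250e-01, 9.375e-02, 1.250e-01]  (obs o_0=0)
t=1: δ = [5.859e-03, 1.562e-02, 1.758e-02]  ψ = [2, 0, 2]  (obs o_1=2)
t=2: δ = [8.240e-04, 1.465e-03, 2.472e-03]  ψ = [2, 1, 2]  (obs o_2=2)
t=3: δ = [2.317e-04, 2.317e-04, 4.635e-04]  ψ = [2, 2, 2]  (obs o_3=0)
backtrack: best end state = 2; path = [2, 2, 2, 2]

path = [2, 2, 2, 2]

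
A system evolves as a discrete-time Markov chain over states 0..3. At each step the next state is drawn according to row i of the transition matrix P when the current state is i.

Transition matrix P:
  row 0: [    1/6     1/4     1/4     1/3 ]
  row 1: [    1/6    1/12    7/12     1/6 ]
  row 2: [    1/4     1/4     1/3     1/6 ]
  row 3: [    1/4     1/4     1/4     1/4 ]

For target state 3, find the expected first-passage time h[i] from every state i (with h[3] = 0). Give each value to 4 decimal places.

h = [4.1810, 4.9955, 4.9412, 0.0000]

First-step conditioning: h[3] = 0; for i ≠ 3, h[i] = 1 + Σ_k P[i][k]·h[k].
  h[0] = 1 + 1/6·h[0] + 1/4·h[1] + 1/4·h[2]
  h[1] = 1 + 1/6·h[0] + 1/12·h[1] + 7/12·h[2]
  h[2] = 1 + 1/4·h[0] + 1/4·h[1] + 1/3·h[2]
Solving the 3×3 linear system over states ≠ 3 gives exactly h = [924/221, 1104/221, 84/17, 0] (h[3] = 0 is the target).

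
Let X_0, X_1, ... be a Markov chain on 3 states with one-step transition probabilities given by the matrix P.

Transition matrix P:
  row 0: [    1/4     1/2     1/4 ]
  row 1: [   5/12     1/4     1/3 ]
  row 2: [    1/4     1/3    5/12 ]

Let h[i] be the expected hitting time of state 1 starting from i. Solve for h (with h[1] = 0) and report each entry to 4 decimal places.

h = [2.2222, 0.0000, 2.6667]

First-step conditioning: h[1] = 0; for i ≠ 1, h[i] = 1 + Σ_k P[i][k]·h[k].
  h[0] = 1 + 1/4·h[0] + 1/4·h[2]
  h[2] = 1 + 1/4·h[0] + 5/12·h[2]
Solving the 2×2 linear system over states ≠ 1 gives exactly h = [20/9, 0, 8/3] (h[1] = 0 is the target).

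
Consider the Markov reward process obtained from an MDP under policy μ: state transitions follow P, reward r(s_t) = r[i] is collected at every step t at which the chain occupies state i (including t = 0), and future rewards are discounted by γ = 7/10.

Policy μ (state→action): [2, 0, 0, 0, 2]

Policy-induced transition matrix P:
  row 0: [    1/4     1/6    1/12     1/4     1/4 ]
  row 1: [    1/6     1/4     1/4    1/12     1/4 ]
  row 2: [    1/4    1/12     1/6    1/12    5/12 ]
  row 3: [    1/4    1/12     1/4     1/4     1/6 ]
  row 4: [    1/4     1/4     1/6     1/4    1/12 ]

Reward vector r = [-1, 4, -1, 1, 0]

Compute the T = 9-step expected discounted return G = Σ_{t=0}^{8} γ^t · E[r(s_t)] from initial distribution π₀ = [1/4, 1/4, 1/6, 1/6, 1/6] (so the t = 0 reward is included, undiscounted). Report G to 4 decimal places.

t=0: π = [0.2500, 0.2500, 0.1667, 0.1667, 0.1667], E[r] = 0.7500, γ^t·E[r] = 0.750000, running G = 0.750000
t=1: π = [0.2292, 0.1736, 0.1806, 0.1806, 0.2361], E[r] = 0.4653, γ^t·E[r] = 0.325694, running G = 1.075694
t=2: π = [0.2355, 0.1707, 0.1771, 0.1910, 0.2257], E[r] = 0.4612, γ^t·E[r] = 0.226001, running G = 1.301696
t=3: π = [0.2358, 0.1690, 0.1772, 0.1920, 0.2260], E[r] = 0.4552, γ^t·E[r] = 0.156133, running G = 1.457829
t=4: π = [0.2359, 0.1688, 0.1771, 0.1923, 0.2259], E[r] = 0.4545, γ^t·E[r] = 0.109136, running G = 1.566965
t=5: π = [0.2359, 0.1688, 0.1771, 0.1923, 0.2258], E[r] = 0.4544, γ^t·E[r] = 0.076372, running G = 1.643337
t=6: π = [0.2359, 0.1688, 0.1771, 0.1924, 0.2258], E[r] = 0.4544, γ^t·E[r] = 0.053457, running G = 1.696794
t=7: π = [0.2359, 0.1688, 0.1771, 0.1924, 0.2258], E[r] = 0.4544, γ^t·E[r] = 0.037420, running G = 1.734213
t=8: π = [0.2359, 0.1688, 0.1771, 0.1924, 0.2258], E[r] = 0.4544, γ^t·E[r] = 0.026194, running G = 1.760407

G = 1.7604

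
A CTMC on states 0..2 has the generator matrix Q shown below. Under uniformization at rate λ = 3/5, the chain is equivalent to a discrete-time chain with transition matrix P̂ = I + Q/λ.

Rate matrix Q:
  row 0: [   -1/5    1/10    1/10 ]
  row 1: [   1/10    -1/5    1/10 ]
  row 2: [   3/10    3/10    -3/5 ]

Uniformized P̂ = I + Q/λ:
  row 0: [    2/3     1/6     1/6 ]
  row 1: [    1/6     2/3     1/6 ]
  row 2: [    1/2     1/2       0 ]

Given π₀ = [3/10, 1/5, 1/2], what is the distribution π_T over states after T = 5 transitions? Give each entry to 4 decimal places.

π = [0.4302, 0.4270, 0.1428]

t=0: π = [0.3000, 0.2000, 0.5000]
t=1: π = [0.4833, 0.4333, 0.0833]
t=2: π = [0.4361, 0.4111, 0.1528]
t=3: π = [0.4356, 0.4231, 0.1412]
t=4: π = [0.4316, 0.4253, 0.1431]
t=5: π = [0.4302, 0.4270, 0.1428]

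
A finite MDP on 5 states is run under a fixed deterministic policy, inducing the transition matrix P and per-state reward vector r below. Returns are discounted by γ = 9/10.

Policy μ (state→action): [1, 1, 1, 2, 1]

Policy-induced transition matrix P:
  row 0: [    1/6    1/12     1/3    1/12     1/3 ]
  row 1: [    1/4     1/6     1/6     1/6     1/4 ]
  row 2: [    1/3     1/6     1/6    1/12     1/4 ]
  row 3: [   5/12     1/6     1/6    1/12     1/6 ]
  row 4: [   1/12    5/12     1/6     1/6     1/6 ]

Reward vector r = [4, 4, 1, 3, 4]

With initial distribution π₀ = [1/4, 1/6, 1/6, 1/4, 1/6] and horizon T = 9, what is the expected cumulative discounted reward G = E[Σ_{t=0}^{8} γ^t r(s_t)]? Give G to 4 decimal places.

t=0: π = [0.2500, 0.1667, 0.1667, 0.2500, 0.1667], E[r] = 3.2500, γ^t·E[r] = 3.250000, running G = 3.250000
t=1: π = [0.2569, 0.1875, 0.2083, 0.1111, 0.2361], E[r] = 3.2639, γ^t·E[r] = 2.937500, running G = 6.187500
t=2: π = [0.2251, 0.2043, 0.2095, 0.1186, 0.2425], E[r] = 3.2529, γ^t·E[r] = 2.634844, running G = 8.822344
t=3: π = [0.2281, 0.2085, 0.2042, 0.1206, 0.2387], E[r] = 3.2669, γ^t·E[r] = 2.381555, running G = 11.203898
t=4: π = [0.2283, 0.2073, 0.2047, 0.1206, 0.2391], E[r] = 3.2654, γ^t·E[r] = 2.142410, running G = 13.346309
t=5: π = [0.2283, 0.2074, 0.2047, 0.1205, 0.2391], E[r] = 3.2653, γ^t·E[r] = 1.928129, running G = 15.274438
t=6: π = [0.2283, 0.2074, 0.2047, 0.1205, 0.2391], E[r] = 3.2653, γ^t·E[r] = 1.735325, running G = 17.009763
t=7: π = [0.2283, 0.2074, 0.2047, 0.1205, 0.2391], E[r] = 3.2653, γ^t·E[r] = 1.561792, running G = 18.571555
t=8: π = [0.2283, 0.2074, 0.2047, 0.1205, 0.2391], E[r] = 3.2653, γ^t·E[r] = 1.405613, running G = 19.977168

G = 19.9772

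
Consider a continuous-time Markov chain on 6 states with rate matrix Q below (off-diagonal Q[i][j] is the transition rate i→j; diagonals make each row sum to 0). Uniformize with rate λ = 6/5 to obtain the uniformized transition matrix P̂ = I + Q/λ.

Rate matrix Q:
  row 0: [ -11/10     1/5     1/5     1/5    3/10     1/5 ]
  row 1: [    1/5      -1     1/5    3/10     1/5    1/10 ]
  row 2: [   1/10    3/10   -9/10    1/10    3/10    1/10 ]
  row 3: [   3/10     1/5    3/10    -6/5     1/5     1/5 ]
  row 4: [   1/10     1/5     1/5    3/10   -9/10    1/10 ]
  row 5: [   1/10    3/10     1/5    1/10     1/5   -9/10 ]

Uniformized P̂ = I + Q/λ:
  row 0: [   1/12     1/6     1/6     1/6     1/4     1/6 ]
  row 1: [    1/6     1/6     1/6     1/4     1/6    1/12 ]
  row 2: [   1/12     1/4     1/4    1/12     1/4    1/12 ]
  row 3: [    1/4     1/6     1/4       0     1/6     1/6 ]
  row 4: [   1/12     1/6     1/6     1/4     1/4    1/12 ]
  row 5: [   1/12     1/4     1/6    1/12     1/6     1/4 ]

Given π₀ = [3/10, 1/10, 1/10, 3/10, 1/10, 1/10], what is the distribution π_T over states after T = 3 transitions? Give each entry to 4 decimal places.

t=0: π = [0.3000, 0.1000, 0.1000, 0.3000, 0.1000, 0.1000]
t=1: π = [0.1417, 0.1833, 0.2000, 0.1167, 0.2083, 0.1500]
t=2: π = [0.1181, 0.1958, 0.1931, 0.1507, 0.2125, 0.1299]
t=3: π = [0.1248, 0.1936, 0.1953, 0.1487, 0.2103, 0.1274]

π = [0.1248, 0.1936, 0.1953, 0.1487, 0.2103, 0.1274]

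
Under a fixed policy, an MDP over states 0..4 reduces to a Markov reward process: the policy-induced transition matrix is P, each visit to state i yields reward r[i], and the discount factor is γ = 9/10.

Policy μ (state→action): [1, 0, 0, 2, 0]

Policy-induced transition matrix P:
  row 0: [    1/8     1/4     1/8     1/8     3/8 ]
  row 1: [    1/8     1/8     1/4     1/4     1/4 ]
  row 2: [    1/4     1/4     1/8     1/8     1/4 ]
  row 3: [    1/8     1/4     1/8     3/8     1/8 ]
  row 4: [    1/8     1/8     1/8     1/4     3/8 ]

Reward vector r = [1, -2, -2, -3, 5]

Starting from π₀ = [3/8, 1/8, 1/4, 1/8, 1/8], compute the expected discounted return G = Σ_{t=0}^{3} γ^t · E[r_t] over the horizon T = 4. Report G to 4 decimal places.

t=0: π = [0.3750, 0.1250, 0.2500, 0.1250, 0.1250], E[r] = -0.1250, γ^t·E[r] = -0.125000, running G = -0.125000
t=1: π = [0.1563, 0.2188, 0.1406, 0.1875, 0.2969], E[r] = 0.3594, γ^t·E[r] = 0.323438, running G = 0.198438
t=2: π = [0.1426, 0.1855, 0.1523, 0.2363, 0.2832], E[r] = 0.1738, γ^t·E[r] = 0.140801, running G = 0.339238
t=3: π = [0.1440, 0.1914, 0.1482, 0.2427, 0.2737], E[r] = 0.1052, γ^t·E[r] = 0.076709, running G = 0.415947

G = 0.4159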